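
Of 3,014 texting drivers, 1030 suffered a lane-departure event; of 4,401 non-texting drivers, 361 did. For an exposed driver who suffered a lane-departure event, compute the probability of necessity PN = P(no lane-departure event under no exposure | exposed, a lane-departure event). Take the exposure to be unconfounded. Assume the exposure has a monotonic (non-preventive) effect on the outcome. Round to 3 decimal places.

PN ≈ 0.760

p₁ = P(outcome | exposed) = 1030/3014 = 0.34174
p₀ = P(outcome | unexposed) = 361/4401 = 0.082027
Under exogeneity and monotonicity, PN = (p₁ − p₀) / p₁.
PN = (0.34174 − 0.082027) / 0.34174 = 0.25971 / 0.34174 ≈ 0.7600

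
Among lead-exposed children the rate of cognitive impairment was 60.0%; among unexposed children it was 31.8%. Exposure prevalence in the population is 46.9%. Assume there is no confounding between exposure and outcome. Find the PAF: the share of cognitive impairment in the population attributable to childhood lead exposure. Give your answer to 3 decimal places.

PAF ≈ 0.294

p₁ = 0.6, p₀ = 0.318.
Overall risk P(Y=1) = π·p₁ + (1−π)·p₀ = 0.469×0.6 + 0.531×0.318 = 0.45026.
Under exogeneity, PAF = [P(Y=1) − p₀] / P(Y=1).
PAF = (0.45026 − 0.318) / 0.45026 ≈ 0.2937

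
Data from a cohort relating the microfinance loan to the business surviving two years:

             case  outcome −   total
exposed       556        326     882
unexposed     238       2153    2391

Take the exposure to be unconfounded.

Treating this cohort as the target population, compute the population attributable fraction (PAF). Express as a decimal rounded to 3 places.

p₁ = P(outcome | exposed) = 556/882 = 0.63039
p₀ = P(outcome | unexposed) = 238/2391 = 0.09954
Exposure prevalence π = 882/3273 = 0.26948; overall risk P(Y=1) = 0.24259.
Under exogeneity, PAF = [P(Y=1) − p₀]/P(Y=1).
PAF = (0.24259 − 0.09954) / 0.24259 ≈ 0.5897

PAF ≈ 0.590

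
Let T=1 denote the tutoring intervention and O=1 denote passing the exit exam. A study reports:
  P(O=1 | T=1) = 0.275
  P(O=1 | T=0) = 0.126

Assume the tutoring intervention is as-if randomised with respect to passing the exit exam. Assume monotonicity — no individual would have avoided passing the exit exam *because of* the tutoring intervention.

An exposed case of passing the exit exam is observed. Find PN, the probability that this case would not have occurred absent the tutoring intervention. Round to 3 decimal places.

Let p₁ = 0.275, p₀ = 0.126.
Under exogeneity and monotonicity, PN = (p₁ − p₀) / p₁.
PN = (0.275 − 0.126) / 0.275 = 0.149 / 0.275 ≈ 0.5418

PN ≈ 0.542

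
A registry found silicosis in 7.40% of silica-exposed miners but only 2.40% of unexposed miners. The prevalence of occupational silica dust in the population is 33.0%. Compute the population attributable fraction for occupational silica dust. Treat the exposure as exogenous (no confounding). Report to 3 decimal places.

PAF ≈ 0.407

p₁ = 0.074, p₀ = 0.024.
Overall risk P(Y=1) = π·p₁ + (1−π)·p₀ = 0.33×0.074 + 0.67×0.024 = 0.0405.
Under exogeneity, PAF = [P(Y=1) − p₀] / P(Y=1).
PAF = (0.0405 − 0.024) / 0.0405 ≈ 0.4074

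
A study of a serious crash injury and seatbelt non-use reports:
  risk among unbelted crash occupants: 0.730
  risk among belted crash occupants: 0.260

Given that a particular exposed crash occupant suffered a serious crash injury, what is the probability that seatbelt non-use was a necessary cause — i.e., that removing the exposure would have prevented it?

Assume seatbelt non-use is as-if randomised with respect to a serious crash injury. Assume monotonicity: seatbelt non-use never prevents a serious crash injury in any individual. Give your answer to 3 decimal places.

Let p₁ = 0.73, p₀ = 0.26.
Under exogeneity and monotonicity, PN = (p₁ − p₀) / p₁.
PN = (0.73 − 0.26) / 0.73 = 0.47 / 0.73 ≈ 0.6438

PN ≈ 0.644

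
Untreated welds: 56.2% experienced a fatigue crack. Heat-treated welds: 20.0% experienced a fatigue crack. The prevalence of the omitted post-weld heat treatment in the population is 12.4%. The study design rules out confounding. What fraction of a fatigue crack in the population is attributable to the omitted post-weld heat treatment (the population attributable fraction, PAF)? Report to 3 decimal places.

p₁ = 0.562, p₀ = 0.2.
Overall risk P(Y=1) = π·p₁ + (1−π)·p₀ = 0.124×0.562 + 0.876×0.2 = 0.24489.
Under exogeneity, PAF = [P(Y=1) − p₀] / P(Y=1).
PAF = (0.24489 − 0.2) / 0.24489 ≈ 0.1833

PAF ≈ 0.183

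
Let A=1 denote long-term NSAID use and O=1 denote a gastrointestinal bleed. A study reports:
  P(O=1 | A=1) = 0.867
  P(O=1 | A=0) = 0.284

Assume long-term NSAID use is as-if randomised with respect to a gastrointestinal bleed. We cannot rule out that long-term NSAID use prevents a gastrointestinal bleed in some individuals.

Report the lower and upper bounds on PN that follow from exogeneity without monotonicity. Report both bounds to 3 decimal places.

0.672 ≤ PN ≤ 0.826

Let p₁ = 0.867, p₀ = 0.284.
Under exogeneity alone the bounds on PN are max{0,(p₁−p₀)/p₁} ≤ PN ≤ min{1,(1−p₀)/p₁}.
  lower = (p₁ − p₀)/p₁ = 0.583 / 0.867 ≈ 0.6724
  upper = min{1, (1 − p₀)/p₁} = 0.716 / 0.867 ≈ 0.8258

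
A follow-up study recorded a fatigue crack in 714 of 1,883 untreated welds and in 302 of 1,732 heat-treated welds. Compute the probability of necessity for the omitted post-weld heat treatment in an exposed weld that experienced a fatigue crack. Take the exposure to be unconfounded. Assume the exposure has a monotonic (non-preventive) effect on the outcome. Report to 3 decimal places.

p₁ = P(outcome | exposed) = 714/1883 = 0.37918
p₀ = P(outcome | unexposed) = 302/1732 = 0.17436
Under exogeneity and monotonicity, PN = (p₁ − p₀) / p₁.
PN = (0.37918 − 0.17436) / 0.37918 = 0.20482 / 0.37918 ≈ 0.5402

PN ≈ 0.540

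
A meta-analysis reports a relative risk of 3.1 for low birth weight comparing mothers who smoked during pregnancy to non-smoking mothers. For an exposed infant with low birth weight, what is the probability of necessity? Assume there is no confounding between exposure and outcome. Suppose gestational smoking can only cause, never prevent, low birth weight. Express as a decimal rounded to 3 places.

PN ≈ 0.677

Under exogeneity and monotonicity, PN = (RR − 1) / RR = 1 − 1/RR.
PN = (3.1 − 1) / 3.1 = 2.1 / 3.1 ≈ 0.6774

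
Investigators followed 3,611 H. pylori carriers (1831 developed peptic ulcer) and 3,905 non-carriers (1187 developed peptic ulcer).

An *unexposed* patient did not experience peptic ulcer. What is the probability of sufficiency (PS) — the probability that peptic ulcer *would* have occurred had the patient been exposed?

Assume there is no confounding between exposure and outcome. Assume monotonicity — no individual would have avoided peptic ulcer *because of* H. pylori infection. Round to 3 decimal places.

PS ≈ 0.292

p₁ = P(outcome | exposed) = 1831/3611 = 0.50706
p₀ = P(outcome | unexposed) = 1187/3905 = 0.30397
Under exogeneity and monotonicity, PS = (p₁ − p₀) / (1 − p₀).
PS = (0.50706 − 0.30397) / (1 − 0.30397) = 0.20309 / 0.69603 ≈ 0.2918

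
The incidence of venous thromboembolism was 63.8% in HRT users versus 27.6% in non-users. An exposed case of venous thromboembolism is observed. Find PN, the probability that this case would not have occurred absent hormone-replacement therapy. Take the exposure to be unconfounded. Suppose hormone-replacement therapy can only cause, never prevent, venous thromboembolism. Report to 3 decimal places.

PN ≈ 0.567

p₁ = 0.638, p₀ = 0.276.
Under exogeneity and monotonicity, PN = (p₁ − p₀) / p₁.
PN = (0.638 − 0.276) / 0.638 = 0.362 / 0.638 ≈ 0.5674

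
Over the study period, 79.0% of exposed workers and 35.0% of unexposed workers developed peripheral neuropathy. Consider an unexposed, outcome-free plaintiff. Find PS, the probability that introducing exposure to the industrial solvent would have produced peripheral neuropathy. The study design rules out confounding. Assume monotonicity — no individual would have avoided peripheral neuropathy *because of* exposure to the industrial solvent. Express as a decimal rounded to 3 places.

p₁ = 0.79, p₀ = 0.35.
Under exogeneity and monotonicity, PS = (p₁ − p₀) / (1 − p₀).
PS = (0.79 − 0.35) / (1 − 0.35) = 0.44 / 0.65 ≈ 0.6769

PS ≈ 0.677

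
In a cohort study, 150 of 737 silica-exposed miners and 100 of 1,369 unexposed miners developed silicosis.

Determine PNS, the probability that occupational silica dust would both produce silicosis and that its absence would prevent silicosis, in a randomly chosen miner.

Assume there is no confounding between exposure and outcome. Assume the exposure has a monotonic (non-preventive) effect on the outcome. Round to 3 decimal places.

p₁ = P(outcome | exposed) = 150/737 = 0.20353
p₀ = P(outcome | unexposed) = 100/1369 = 0.073046
Under exogeneity and monotonicity, PNS = p₁ − p₀.
PNS = 0.20353 − 0.073046 = 0.13048

PNS ≈ 0.130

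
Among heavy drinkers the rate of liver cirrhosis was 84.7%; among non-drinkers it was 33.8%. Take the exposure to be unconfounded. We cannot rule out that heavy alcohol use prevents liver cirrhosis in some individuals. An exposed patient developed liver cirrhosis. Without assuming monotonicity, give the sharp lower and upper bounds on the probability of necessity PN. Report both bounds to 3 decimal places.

p₁ = 0.847, p₀ = 0.338.
Under exogeneity alone the bounds on PN are max{0,(p₁−p₀)/p₁} ≤ PN ≤ min{1,(1−p₀)/p₁}.
  lower = (p₁ − p₀)/p₁ = 0.509 / 0.847 ≈ 0.6009
  upper = min{1, (1 − p₀)/p₁} = 0.662 / 0.847 ≈ 0.7816

0.601 ≤ PN ≤ 0.782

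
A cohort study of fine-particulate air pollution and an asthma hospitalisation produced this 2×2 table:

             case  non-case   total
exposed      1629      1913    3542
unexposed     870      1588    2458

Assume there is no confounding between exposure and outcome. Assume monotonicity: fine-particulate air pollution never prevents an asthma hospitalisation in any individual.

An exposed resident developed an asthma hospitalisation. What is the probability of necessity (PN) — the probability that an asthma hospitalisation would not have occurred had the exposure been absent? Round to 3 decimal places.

p₁ = P(outcome | exposed) = 1629/3542 = 0.45991
p₀ = P(outcome | unexposed) = 870/2458 = 0.35395
Under exogeneity and monotonicity, PN = (p₁ − p₀)/p₁.
PN = (0.45991 − 0.35395) / 0.45991 ≈ 0.2304

PN ≈ 0.230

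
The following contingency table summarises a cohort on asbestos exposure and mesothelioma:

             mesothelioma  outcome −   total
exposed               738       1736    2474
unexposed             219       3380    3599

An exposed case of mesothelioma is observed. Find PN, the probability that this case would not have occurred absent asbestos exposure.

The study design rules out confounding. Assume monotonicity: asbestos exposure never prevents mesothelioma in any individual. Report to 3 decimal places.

PN ≈ 0.796

p₁ = P(outcome | exposed) = 738/2474 = 0.2983
p₀ = P(outcome | unexposed) = 219/3599 = 0.06085
Under exogeneity and monotonicity, PN = (p₁ − p₀)/p₁.
PN = (0.2983 − 0.06085) / 0.2983 ≈ 0.7960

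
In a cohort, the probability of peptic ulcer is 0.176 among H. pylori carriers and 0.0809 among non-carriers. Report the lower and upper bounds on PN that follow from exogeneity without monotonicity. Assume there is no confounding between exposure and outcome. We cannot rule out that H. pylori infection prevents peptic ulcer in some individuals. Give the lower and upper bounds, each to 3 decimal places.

Let p₁ = 0.176, p₀ = 0.0809.
Under exogeneity alone the bounds on PN are max{0,(p₁−p₀)/p₁} ≤ PN ≤ min{1,(1−p₀)/p₁}.
  lower = (p₁ − p₀)/p₁ = 0.0951 / 0.176 ≈ 0.5403
  upper = min{1, (1 − p₀)/p₁} = 0.9191 / 0.176 ≈ 5.2222 → capped at 1

0.540 ≤ PN ≤ 1.000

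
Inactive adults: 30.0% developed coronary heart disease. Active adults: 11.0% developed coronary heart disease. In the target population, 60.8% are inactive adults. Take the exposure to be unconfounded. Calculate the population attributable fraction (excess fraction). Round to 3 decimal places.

p₁ = 0.3, p₀ = 0.11.
Overall risk P(Y=1) = π·p₁ + (1−π)·p₀ = 0.608×0.3 + 0.392×0.11 = 0.22552.
Under exogeneity, PAF = [P(Y=1) − p₀] / P(Y=1).
PAF = (0.22552 − 0.11) / 0.22552 ≈ 0.5122

PAF ≈ 0.512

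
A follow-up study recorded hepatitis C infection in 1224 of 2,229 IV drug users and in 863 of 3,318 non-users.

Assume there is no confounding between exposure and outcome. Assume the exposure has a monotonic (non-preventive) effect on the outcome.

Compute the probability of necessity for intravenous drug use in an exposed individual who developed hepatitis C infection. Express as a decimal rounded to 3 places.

p₁ = P(outcome | exposed) = 1224/2229 = 0.54913
p₀ = P(outcome | unexposed) = 863/3318 = 0.2601
Under exogeneity and monotonicity, PN = (p₁ − p₀) / p₁.
PN = (0.54913 − 0.2601) / 0.54913 = 0.28903 / 0.54913 ≈ 0.5263

PN ≈ 0.526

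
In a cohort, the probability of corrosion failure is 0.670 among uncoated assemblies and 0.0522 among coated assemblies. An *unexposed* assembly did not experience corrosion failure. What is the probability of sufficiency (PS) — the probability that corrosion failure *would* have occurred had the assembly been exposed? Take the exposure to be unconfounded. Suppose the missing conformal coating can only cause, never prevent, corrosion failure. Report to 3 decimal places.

Let p₁ = 0.67, p₀ = 0.0522.
Under exogeneity and monotonicity, PS = (p₁ − p₀) / (1 − p₀).
PS = (0.67 − 0.0522) / (1 − 0.0522) = 0.6178 / 0.9478 ≈ 0.6518

PS ≈ 0.652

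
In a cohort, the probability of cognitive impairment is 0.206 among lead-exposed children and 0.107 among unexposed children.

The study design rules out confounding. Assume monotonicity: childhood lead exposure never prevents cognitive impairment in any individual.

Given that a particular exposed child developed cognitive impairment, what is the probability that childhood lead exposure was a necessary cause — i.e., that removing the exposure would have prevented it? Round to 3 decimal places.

Let p₁ = 0.206, p₀ = 0.107.
Under exogeneity and monotonicity, PN = (p₁ − p₀) / p₁.
PN = (0.206 − 0.107) / 0.206 = 0.099 / 0.206 ≈ 0.4806

PN ≈ 0.481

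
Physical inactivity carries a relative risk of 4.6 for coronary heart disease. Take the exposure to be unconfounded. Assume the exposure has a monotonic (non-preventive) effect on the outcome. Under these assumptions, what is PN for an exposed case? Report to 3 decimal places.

PN ≈ 0.783

Under exogeneity and monotonicity, PN = (RR − 1) / RR = 1 − 1/RR.
PN = (4.6 − 1) / 4.6 = 3.6 / 4.6 ≈ 0.7826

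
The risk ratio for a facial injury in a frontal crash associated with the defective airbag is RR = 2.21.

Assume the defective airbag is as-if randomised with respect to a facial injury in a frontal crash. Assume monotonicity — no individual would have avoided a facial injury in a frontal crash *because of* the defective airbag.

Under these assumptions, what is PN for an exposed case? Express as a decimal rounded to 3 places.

PN ≈ 0.548

Under exogeneity and monotonicity, PN = (RR − 1) / RR = 1 − 1/RR.
PN = (2.21 − 1) / 2.21 = 1.21 / 2.21 ≈ 0.5475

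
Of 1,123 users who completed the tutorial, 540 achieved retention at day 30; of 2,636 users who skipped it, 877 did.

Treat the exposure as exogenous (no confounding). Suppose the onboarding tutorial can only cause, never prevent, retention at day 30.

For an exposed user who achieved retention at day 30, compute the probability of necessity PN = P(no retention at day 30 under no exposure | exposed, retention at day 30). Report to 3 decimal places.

PN ≈ 0.308

p₁ = P(outcome | exposed) = 540/1123 = 0.48085
p₀ = P(outcome | unexposed) = 877/2636 = 0.3327
Under exogeneity and monotonicity, PN = (p₁ − p₀) / p₁.
PN = (0.48085 − 0.3327) / 0.48085 = 0.14815 / 0.48085 ≈ 0.3081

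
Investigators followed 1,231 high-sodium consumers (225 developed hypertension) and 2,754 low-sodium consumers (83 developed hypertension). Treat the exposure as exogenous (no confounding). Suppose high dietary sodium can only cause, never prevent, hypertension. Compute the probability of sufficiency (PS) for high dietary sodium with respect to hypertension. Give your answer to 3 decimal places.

PS ≈ 0.157

p₁ = P(outcome | exposed) = 225/1231 = 0.18278
p₀ = P(outcome | unexposed) = 83/2754 = 0.030138
Under exogeneity and monotonicity, PS = (p₁ − p₀) / (1 − p₀).
PS = (0.18278 − 0.030138) / (1 − 0.030138) = 0.15264 / 0.96986 ≈ 0.1574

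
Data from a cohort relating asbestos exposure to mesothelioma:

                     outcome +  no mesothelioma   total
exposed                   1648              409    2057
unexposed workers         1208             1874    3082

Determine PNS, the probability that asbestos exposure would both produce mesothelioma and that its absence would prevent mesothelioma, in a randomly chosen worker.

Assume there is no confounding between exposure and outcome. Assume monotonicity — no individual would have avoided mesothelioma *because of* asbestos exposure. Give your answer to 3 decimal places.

PNS ≈ 0.409

p₁ = P(outcome | exposed) = 1648/2057 = 0.80117
p₀ = P(outcome | unexposed) = 1208/3082 = 0.39195
Under exogeneity and monotonicity, PNS = p₁ − p₀.
PNS = 0.80117 − 0.39195 = 0.40921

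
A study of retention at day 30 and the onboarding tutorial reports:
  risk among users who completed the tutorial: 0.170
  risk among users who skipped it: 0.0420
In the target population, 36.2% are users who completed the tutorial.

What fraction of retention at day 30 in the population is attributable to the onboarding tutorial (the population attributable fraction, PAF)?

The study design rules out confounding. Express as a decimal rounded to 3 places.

Let p₁ = 0.17, p₀ = 0.042.
Overall risk P(Y=1) = π·p₁ + (1−π)·p₀ = 0.362×0.17 + 0.638×0.042 = 0.088336.
Under exogeneity, PAF = [P(Y=1) − p₀] / P(Y=1).
PAF = (0.088336 − 0.042) / 0.088336 ≈ 0.5245

PAF ≈ 0.525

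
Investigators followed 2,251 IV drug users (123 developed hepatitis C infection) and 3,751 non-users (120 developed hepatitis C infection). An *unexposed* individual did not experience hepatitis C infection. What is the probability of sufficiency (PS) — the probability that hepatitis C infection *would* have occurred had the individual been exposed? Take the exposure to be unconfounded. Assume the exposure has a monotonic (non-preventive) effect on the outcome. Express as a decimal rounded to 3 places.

PS ≈ 0.023

p₁ = P(outcome | exposed) = 123/2251 = 0.054642
p₀ = P(outcome | unexposed) = 120/3751 = 0.031991
Under exogeneity and monotonicity, PS = (p₁ − p₀) / (1 − p₀).
PS = (0.054642 − 0.031991) / (1 − 0.031991) = 0.022651 / 0.96801 ≈ 0.0234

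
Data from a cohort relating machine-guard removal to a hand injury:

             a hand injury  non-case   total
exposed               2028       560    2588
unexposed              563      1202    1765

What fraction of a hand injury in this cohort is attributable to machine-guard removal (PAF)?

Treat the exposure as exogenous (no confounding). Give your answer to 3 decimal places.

p₁ = P(outcome | exposed) = 2028/2588 = 0.78362
p₀ = P(outcome | unexposed) = 563/1765 = 0.31898
Exposure prevalence π = 2588/4353 = 0.59453; overall risk P(Y=1) = 0.59522.
Under exogeneity, PAF = [P(Y=1) − p₀]/P(Y=1).
PAF = (0.59522 − 0.31898) / 0.59522 ≈ 0.4641

PAF ≈ 0.464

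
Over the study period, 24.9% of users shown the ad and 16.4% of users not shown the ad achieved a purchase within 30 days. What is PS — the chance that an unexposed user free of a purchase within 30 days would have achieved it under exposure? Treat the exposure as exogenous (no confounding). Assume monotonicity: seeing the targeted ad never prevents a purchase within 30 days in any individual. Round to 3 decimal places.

PS ≈ 0.102

p₁ = 0.249, p₀ = 0.164.
Under exogeneity and monotonicity, PS = (p₁ − p₀) / (1 − p₀).
PS = (0.249 − 0.164) / (1 − 0.164) = 0.085 / 0.836 ≈ 0.1017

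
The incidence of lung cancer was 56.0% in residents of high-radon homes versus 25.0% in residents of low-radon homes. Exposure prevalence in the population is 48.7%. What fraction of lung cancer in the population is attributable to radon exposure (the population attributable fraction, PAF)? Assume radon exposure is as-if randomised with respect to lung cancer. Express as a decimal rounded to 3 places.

PAF ≈ 0.377

p₁ = 0.56, p₀ = 0.25.
Overall risk P(Y=1) = π·p₁ + (1−π)·p₀ = 0.487×0.56 + 0.513×0.25 = 0.40097.
Under exogeneity, PAF = [P(Y=1) − p₀] / P(Y=1).
PAF = (0.40097 − 0.25) / 0.40097 ≈ 0.3765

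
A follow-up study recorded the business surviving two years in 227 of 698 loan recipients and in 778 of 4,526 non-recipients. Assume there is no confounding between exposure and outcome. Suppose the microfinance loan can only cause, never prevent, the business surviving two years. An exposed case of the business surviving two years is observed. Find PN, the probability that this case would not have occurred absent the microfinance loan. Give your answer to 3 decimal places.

p₁ = P(outcome | exposed) = 227/698 = 0.32521
p₀ = P(outcome | unexposed) = 778/4526 = 0.1719
Under exogeneity and monotonicity, PN = (p₁ − p₀) / p₁.
PN = (0.32521 − 0.1719) / 0.32521 = 0.15332 / 0.32521 ≈ 0.4714

PN ≈ 0.471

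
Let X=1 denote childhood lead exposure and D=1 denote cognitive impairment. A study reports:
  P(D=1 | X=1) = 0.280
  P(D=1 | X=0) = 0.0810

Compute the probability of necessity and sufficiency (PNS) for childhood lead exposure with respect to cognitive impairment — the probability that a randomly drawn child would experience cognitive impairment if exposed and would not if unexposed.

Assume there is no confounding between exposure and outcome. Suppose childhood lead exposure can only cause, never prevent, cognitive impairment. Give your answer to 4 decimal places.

Let p₁ = 0.28, p₀ = 0.081.
Under exogeneity and monotonicity, PNS = p₁ − p₀.
PNS = 0.28 − 0.081 = 0.199

PNS ≈ 0.1990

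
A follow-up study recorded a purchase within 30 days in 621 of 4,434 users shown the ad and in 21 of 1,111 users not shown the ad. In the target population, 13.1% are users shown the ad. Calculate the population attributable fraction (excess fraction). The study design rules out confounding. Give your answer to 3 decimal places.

p₁ = P(outcome | exposed) = 621/4434 = 0.14005
p₀ = P(outcome | unexposed) = 21/1111 = 0.018902
Overall risk P(Y=1) = π·p₁ + (1−π)·p₀ = 0.131×0.14005 + 0.869×0.018902 = 0.034773.
Under exogeneity, PAF = [P(Y=1) − p₀] / P(Y=1).
PAF = (0.034773 − 0.018902) / 0.034773 ≈ 0.4564

PAF ≈ 0.456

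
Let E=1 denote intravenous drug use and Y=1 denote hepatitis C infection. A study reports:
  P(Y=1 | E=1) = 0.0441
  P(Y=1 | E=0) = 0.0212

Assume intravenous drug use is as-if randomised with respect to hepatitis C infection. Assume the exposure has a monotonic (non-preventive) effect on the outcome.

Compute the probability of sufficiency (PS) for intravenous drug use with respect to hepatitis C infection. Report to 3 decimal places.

Let p₁ = 0.0441, p₀ = 0.0212.
Under exogeneity and monotonicity, PS = (p₁ − p₀) / (1 − p₀).
PS = (0.0441 − 0.0212) / (1 − 0.0212) = 0.0229 / 0.9788 ≈ 0.0234

PS ≈ 0.023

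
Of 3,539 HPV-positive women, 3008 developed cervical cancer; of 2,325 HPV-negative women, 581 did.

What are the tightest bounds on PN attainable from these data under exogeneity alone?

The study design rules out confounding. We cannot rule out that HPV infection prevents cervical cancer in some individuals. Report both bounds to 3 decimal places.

p₁ = P(outcome | exposed) = 3008/3539 = 0.84996
p₀ = P(outcome | unexposed) = 581/2325 = 0.24989
Under exogeneity alone the bounds on PN are max{0,(p₁−p₀)/p₁} ≤ PN ≤ min{1,(1−p₀)/p₁}.
  lower = (p₁ − p₀)/p₁ = 0.60007 / 0.84996 ≈ 0.7060
  upper = min{1, (1 − p₀)/p₁} = 0.75011 / 0.84996 ≈ 0.8825

0.706 ≤ PN ≤ 0.883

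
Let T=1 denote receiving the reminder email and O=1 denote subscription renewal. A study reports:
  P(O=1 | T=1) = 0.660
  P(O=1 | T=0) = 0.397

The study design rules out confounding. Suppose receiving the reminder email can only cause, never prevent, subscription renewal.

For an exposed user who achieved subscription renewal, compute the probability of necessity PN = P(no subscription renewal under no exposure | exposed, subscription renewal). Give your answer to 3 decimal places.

PN ≈ 0.398

Let p₁ = 0.66, p₀ = 0.397.
Under exogeneity and monotonicity, PN = (p₁ − p₀) / p₁.
PN = (0.66 − 0.397) / 0.66 = 0.263 / 0.66 ≈ 0.3985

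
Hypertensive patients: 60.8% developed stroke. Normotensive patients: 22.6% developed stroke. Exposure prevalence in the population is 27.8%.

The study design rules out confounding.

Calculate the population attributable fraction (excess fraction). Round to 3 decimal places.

p₁ = 0.608, p₀ = 0.226.
Overall risk P(Y=1) = π·p₁ + (1−π)·p₀ = 0.278×0.608 + 0.722×0.226 = 0.3322.
Under exogeneity, PAF = [P(Y=1) − p₀] / P(Y=1).
PAF = (0.3322 − 0.226) / 0.3322 ≈ 0.3197

PAF ≈ 0.320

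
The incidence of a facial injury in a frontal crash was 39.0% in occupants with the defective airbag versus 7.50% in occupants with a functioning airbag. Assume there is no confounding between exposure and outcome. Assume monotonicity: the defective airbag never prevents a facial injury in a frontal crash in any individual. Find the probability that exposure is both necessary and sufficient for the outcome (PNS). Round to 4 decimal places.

p₁ = 0.39, p₀ = 0.075.
Under exogeneity and monotonicity, PNS = p₁ − p₀.
PNS = 0.39 − 0.075 = 0.315

PNS ≈ 0.3150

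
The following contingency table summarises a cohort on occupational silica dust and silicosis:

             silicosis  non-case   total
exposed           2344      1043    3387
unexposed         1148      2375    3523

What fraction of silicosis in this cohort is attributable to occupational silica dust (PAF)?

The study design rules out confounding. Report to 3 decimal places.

p₁ = P(outcome | exposed) = 2344/3387 = 0.69206
p₀ = P(outcome | unexposed) = 1148/3523 = 0.32586
Exposure prevalence π = 3387/6910 = 0.49016; overall risk P(Y=1) = 0.50535.
Under exogeneity, PAF = [P(Y=1) − p₀]/P(Y=1).
PAF = (0.50535 − 0.32586) / 0.50535 ≈ 0.3552

PAF ≈ 0.355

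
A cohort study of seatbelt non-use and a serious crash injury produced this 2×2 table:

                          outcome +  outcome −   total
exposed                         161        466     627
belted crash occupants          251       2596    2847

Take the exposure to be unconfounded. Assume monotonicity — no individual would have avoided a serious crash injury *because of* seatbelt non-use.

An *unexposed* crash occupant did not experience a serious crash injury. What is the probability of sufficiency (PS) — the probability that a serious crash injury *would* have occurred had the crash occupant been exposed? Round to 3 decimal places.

p₁ = P(outcome | exposed) = 161/627 = 0.25678
p₀ = P(outcome | unexposed) = 251/2847 = 0.088163
Under exogeneity and monotonicity, PS = (p₁ − p₀) / (1 − p₀).
PS = (0.25678 − 0.088163) / (1 − 0.088163) = 0.16862 / 0.91184 ≈ 0.1849

PS ≈ 0.185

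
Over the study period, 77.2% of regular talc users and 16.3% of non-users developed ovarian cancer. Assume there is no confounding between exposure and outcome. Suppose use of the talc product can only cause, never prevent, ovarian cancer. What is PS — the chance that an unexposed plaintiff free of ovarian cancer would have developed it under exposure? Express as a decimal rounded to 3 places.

p₁ = 0.772, p₀ = 0.163.
Under exogeneity and monotonicity, PS = (p₁ − p₀) / (1 − p₀).
PS = (0.772 − 0.163) / (1 − 0.163) = 0.609 / 0.837 ≈ 0.7276

PS ≈ 0.728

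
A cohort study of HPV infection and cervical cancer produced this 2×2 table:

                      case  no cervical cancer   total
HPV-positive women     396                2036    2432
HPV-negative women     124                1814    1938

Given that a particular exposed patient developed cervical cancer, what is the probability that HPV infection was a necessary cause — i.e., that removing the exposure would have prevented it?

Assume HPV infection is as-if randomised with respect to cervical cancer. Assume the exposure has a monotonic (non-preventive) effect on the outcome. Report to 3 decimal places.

PN ≈ 0.607

p₁ = P(outcome | exposed) = 396/2432 = 0.16283
p₀ = P(outcome | unexposed) = 124/1938 = 0.063983
Under exogeneity and monotonicity, PN = (p₁ − p₀) / p₁.
PN = (0.16283 − 0.063983) / 0.16283 = 0.098845 / 0.16283 ≈ 0.6071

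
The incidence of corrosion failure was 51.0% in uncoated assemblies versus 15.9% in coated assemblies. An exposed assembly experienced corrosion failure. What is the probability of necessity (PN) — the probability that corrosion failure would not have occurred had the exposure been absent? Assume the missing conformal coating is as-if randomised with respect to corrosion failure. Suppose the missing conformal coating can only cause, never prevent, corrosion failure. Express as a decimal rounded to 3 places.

PN ≈ 0.688

p₁ = 0.51, p₀ = 0.159.
Under exogeneity and monotonicity, PN = (p₁ − p₀) / p₁.
PN = (0.51 − 0.159) / 0.51 = 0.351 / 0.51 ≈ 0.6882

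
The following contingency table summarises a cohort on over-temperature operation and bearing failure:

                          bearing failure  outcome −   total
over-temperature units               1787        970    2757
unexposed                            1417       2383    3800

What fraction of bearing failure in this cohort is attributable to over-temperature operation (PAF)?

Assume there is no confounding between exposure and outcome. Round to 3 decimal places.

PAF ≈ 0.237

p₁ = P(outcome | exposed) = 1787/2757 = 0.64817
p₀ = P(outcome | unexposed) = 1417/3800 = 0.37289
Exposure prevalence π = 2757/6557 = 0.42047; overall risk P(Y=1) = 0.48864.
Under exogeneity, PAF = [P(Y=1) − p₀]/P(Y=1).
PAF = (0.48864 − 0.37289) / 0.48864 ≈ 0.2369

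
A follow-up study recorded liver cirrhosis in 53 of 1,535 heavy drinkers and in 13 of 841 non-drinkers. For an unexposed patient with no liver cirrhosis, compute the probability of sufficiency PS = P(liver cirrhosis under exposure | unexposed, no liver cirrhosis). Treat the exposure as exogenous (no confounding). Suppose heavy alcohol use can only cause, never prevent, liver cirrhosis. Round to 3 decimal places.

p₁ = P(outcome | exposed) = 53/1535 = 0.034528
p₀ = P(outcome | unexposed) = 13/841 = 0.015458
Under exogeneity and monotonicity, PS = (p₁ − p₀) / (1 − p₀).
PS = (0.034528 − 0.015458) / (1 − 0.015458) = 0.01907 / 0.98454 ≈ 0.0194

PS ≈ 0.019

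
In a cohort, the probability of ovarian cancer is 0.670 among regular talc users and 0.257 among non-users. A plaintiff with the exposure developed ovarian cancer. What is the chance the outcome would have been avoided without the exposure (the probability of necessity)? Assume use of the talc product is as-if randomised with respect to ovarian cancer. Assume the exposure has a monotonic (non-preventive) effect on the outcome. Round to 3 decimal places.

PN ≈ 0.616

Let p₁ = 0.67, p₀ = 0.257.
Under exogeneity and monotonicity, PN = (p₁ − p₀) / p₁.
PN = (0.67 − 0.257) / 0.67 = 0.413 / 0.67 ≈ 0.6164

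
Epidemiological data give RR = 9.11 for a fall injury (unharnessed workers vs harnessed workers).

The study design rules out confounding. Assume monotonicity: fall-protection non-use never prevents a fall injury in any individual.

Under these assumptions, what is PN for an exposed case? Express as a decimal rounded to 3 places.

Under exogeneity and monotonicity, PN = (RR − 1) / RR = 1 − 1/RR.
PN = (9.11 − 1) / 9.11 = 8.11 / 9.11 ≈ 0.8902

PN ≈ 0.890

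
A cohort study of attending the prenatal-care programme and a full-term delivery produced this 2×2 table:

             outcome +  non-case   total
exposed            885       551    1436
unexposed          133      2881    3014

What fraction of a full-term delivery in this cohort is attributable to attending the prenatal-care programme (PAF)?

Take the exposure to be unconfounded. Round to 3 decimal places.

PAF ≈ 0.807

p₁ = P(outcome | exposed) = 885/1436 = 0.6163
p₀ = P(outcome | unexposed) = 133/3014 = 0.044127
Exposure prevalence π = 1436/4450 = 0.3227; overall risk P(Y=1) = 0.22876.
Under exogeneity, PAF = [P(Y=1) − p₀]/P(Y=1).
PAF = (0.22876 − 0.044127) / 0.22876 ≈ 0.8071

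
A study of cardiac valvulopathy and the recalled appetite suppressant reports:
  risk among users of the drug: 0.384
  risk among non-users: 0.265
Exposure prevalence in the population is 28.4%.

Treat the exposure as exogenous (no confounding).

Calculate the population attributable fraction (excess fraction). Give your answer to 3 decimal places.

PAF ≈ 0.113

Let p₁ = 0.384, p₀ = 0.265.
Overall risk P(Y=1) = π·p₁ + (1−π)·p₀ = 0.284×0.384 + 0.716×0.265 = 0.2988.
Under exogeneity, PAF = [P(Y=1) − p₀] / P(Y=1).
PAF = (0.2988 − 0.265) / 0.2988 ≈ 0.1131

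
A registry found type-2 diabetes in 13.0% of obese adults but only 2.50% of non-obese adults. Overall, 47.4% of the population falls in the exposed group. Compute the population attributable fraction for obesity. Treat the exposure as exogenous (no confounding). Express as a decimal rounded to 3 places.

PAF ≈ 0.666

p₁ = 0.13, p₀ = 0.025.
Overall risk P(Y=1) = π·p₁ + (1−π)·p₀ = 0.474×0.13 + 0.526×0.025 = 0.07477.
Under exogeneity, PAF = [P(Y=1) − p₀] / P(Y=1).
PAF = (0.07477 − 0.025) / 0.07477 ≈ 0.6656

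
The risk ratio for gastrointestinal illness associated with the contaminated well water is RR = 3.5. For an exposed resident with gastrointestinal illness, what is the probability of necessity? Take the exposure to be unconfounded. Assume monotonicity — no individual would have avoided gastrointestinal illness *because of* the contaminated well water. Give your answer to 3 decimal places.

PN ≈ 0.714

Under exogeneity and monotonicity, PN = (RR − 1) / RR = 1 − 1/RR.
PN = (3.5 − 1) / 3.5 = 2.5 / 3.5 ≈ 0.7143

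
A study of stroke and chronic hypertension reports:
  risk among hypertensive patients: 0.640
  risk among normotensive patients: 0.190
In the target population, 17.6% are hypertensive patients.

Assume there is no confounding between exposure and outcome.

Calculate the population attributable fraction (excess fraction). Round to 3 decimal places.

PAF ≈ 0.294

Let p₁ = 0.64, p₀ = 0.19.
Overall risk P(Y=1) = π·p₁ + (1−π)·p₀ = 0.176×0.64 + 0.824×0.19 = 0.2692.
Under exogeneity, PAF = [P(Y=1) − p₀] / P(Y=1).
PAF = (0.2692 − 0.19) / 0.2692 ≈ 0.2942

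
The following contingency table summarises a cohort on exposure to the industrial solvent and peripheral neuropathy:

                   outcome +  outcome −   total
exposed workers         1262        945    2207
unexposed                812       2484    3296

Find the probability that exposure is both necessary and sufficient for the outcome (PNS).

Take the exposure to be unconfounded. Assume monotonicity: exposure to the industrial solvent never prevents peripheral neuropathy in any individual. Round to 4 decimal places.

PNS ≈ 0.3255

p₁ = P(outcome | exposed) = 1262/2207 = 0.57182
p₀ = P(outcome | unexposed) = 812/3296 = 0.24636
Under exogeneity and monotonicity, PNS = p₁ − p₀.
PNS = 0.57182 − 0.24636 = 0.32546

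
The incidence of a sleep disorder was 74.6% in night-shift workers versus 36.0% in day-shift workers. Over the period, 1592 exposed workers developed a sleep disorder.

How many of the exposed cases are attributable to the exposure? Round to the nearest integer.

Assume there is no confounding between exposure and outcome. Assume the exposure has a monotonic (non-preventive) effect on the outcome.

p₁ = 0.746, p₀ = 0.36.
PN = (p₁ − p₀)/p₁ = (0.746 − 0.36) / 0.746 ≈ 0.51743.
Attributable cases ≈ PN × (exposed cases) = 0.51743 × 1592 ≈ 823.74.

about 824 cases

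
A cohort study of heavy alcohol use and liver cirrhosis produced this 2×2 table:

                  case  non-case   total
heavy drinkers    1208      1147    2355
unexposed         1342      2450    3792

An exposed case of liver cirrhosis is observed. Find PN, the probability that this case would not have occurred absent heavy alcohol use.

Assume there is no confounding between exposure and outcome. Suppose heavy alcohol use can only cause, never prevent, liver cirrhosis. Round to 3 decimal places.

PN ≈ 0.310

p₁ = P(outcome | exposed) = 1208/2355 = 0.51295
p₀ = P(outcome | unexposed) = 1342/3792 = 0.3539
Under exogeneity and monotonicity, PN = (p₁ − p₀) / p₁.
PN = (0.51295 − 0.3539) / 0.51295 = 0.15905 / 0.51295 ≈ 0.3101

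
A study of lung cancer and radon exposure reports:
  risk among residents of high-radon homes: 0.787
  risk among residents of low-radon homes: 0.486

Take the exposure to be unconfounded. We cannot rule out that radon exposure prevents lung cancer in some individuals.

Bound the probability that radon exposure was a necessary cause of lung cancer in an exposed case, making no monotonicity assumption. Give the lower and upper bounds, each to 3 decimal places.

Let p₁ = 0.787, p₀ = 0.486.
Under exogeneity alone the bounds on PN are max{0,(p₁−p₀)/p₁} ≤ PN ≤ min{1,(1−p₀)/p₁}.
  lower = (p₁ − p₀)/p₁ = 0.301 / 0.787 ≈ 0.3825
  upper = min{1, (1 − p₀)/p₁} = 0.514 / 0.787 ≈ 0.6531

0.382 ≤ PN ≤ 0.653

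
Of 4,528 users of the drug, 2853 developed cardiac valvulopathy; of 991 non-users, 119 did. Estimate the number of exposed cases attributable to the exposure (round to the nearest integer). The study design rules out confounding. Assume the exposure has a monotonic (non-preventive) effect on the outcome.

p₁ = P(outcome | exposed) = 2853/4528 = 0.63008
p₀ = P(outcome | unexposed) = 119/991 = 0.12008
PN = (p₁ − p₀)/p₁ = (0.63008 − 0.12008) / 0.63008 ≈ 0.80942.
Attributable cases ≈ PN × (exposed cases) = 0.80942 × 2853 ≈ 2309.27.

about 2309 cases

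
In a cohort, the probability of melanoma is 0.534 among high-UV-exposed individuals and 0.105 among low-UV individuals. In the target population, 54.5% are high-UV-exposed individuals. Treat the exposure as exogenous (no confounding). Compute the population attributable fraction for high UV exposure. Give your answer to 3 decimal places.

PAF ≈ 0.690

Let p₁ = 0.534, p₀ = 0.105.
Overall risk P(Y=1) = π·p₁ + (1−π)·p₀ = 0.545×0.534 + 0.455×0.105 = 0.33881.
Under exogeneity, PAF = [P(Y=1) − p₀] / P(Y=1).
PAF = (0.33881 − 0.105) / 0.33881 ≈ 0.6901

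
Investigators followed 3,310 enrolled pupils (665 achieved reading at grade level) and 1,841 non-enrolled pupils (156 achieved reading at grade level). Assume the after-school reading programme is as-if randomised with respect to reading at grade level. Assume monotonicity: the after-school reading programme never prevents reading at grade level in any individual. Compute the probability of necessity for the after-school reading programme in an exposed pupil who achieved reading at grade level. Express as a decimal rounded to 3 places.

p₁ = P(outcome | exposed) = 665/3310 = 0.20091
p₀ = P(outcome | unexposed) = 156/1841 = 0.084737
Under exogeneity and monotonicity, PN = (p₁ − p₀) / p₁.
PN = (0.20091 − 0.084737) / 0.20091 = 0.11617 / 0.20091 ≈ 0.5782

PN ≈ 0.578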